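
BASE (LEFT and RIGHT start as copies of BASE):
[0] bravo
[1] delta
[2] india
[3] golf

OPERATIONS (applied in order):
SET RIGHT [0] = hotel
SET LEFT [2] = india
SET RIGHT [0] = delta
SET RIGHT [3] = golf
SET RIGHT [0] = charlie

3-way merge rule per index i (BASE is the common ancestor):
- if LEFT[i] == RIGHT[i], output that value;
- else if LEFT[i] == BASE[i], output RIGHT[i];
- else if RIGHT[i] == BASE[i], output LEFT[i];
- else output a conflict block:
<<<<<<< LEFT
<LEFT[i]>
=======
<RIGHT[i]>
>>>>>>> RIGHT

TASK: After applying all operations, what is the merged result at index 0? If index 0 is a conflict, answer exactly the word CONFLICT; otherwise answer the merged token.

Answer: charlie

Derivation:
Final LEFT:  [bravo, delta, india, golf]
Final RIGHT: [charlie, delta, india, golf]
i=0: L=bravo=BASE, R=charlie -> take RIGHT -> charlie
i=1: L=delta R=delta -> agree -> delta
i=2: L=india R=india -> agree -> india
i=3: L=golf R=golf -> agree -> golf
Index 0 -> charlie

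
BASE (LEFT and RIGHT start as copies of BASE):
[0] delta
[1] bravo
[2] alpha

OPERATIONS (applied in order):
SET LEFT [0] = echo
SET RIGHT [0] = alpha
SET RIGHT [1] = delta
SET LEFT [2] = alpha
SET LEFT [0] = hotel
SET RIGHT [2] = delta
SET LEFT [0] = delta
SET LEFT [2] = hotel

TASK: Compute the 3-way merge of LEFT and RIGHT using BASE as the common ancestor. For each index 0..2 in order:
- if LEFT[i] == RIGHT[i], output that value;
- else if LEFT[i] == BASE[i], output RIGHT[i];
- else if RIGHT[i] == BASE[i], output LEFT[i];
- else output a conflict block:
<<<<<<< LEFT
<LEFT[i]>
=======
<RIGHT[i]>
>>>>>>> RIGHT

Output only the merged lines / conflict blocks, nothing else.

Answer: alpha
delta
<<<<<<< LEFT
hotel
=======
delta
>>>>>>> RIGHT

Derivation:
Final LEFT:  [delta, bravo, hotel]
Final RIGHT: [alpha, delta, delta]
i=0: L=delta=BASE, R=alpha -> take RIGHT -> alpha
i=1: L=bravo=BASE, R=delta -> take RIGHT -> delta
i=2: BASE=alpha L=hotel R=delta all differ -> CONFLICT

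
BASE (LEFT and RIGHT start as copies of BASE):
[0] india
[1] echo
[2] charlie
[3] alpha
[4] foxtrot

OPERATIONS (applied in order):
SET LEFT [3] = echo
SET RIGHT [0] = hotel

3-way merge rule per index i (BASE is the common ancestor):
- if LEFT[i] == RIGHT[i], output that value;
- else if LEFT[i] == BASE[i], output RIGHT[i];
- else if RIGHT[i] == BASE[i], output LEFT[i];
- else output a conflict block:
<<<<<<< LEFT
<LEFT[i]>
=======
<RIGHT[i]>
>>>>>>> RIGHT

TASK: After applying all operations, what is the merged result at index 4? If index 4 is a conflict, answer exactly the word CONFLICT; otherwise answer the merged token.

Final LEFT:  [india, echo, charlie, echo, foxtrot]
Final RIGHT: [hotel, echo, charlie, alpha, foxtrot]
i=0: L=india=BASE, R=hotel -> take RIGHT -> hotel
i=1: L=echo R=echo -> agree -> echo
i=2: L=charlie R=charlie -> agree -> charlie
i=3: L=echo, R=alpha=BASE -> take LEFT -> echo
i=4: L=foxtrot R=foxtrot -> agree -> foxtrot
Index 4 -> foxtrot

Answer: foxtrot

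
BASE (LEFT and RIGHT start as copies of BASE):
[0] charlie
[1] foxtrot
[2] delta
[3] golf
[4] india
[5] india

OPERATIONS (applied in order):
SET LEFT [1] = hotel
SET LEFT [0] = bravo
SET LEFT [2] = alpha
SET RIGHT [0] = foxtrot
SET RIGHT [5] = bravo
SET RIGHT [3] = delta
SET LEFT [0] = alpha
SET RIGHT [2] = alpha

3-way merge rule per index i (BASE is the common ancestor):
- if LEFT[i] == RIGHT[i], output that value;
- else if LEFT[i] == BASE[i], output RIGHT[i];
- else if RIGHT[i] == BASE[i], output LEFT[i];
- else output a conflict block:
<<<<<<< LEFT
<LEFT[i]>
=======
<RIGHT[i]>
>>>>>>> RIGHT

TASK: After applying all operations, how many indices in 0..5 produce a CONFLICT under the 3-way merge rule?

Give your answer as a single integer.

Answer: 1

Derivation:
Final LEFT:  [alpha, hotel, alpha, golf, india, india]
Final RIGHT: [foxtrot, foxtrot, alpha, delta, india, bravo]
i=0: BASE=charlie L=alpha R=foxtrot all differ -> CONFLICT
i=1: L=hotel, R=foxtrot=BASE -> take LEFT -> hotel
i=2: L=alpha R=alpha -> agree -> alpha
i=3: L=golf=BASE, R=delta -> take RIGHT -> delta
i=4: L=india R=india -> agree -> india
i=5: L=india=BASE, R=bravo -> take RIGHT -> bravo
Conflict count: 1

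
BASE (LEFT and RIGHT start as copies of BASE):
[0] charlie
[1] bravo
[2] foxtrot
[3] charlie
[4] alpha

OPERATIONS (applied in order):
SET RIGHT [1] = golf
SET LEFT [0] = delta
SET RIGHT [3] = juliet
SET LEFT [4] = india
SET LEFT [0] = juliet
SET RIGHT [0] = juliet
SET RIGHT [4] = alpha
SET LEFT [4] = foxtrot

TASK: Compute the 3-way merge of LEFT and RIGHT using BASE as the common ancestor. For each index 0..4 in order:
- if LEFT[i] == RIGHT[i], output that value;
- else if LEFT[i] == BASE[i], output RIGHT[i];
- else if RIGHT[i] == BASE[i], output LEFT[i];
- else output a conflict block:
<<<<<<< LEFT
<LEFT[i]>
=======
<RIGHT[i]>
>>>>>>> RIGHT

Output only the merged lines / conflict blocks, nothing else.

Final LEFT:  [juliet, bravo, foxtrot, charlie, foxtrot]
Final RIGHT: [juliet, golf, foxtrot, juliet, alpha]
i=0: L=juliet R=juliet -> agree -> juliet
i=1: L=bravo=BASE, R=golf -> take RIGHT -> golf
i=2: L=foxtrot R=foxtrot -> agree -> foxtrot
i=3: L=charlie=BASE, R=juliet -> take RIGHT -> juliet
i=4: L=foxtrot, R=alpha=BASE -> take LEFT -> foxtrot

Answer: juliet
golf
foxtrot
juliet
foxtrot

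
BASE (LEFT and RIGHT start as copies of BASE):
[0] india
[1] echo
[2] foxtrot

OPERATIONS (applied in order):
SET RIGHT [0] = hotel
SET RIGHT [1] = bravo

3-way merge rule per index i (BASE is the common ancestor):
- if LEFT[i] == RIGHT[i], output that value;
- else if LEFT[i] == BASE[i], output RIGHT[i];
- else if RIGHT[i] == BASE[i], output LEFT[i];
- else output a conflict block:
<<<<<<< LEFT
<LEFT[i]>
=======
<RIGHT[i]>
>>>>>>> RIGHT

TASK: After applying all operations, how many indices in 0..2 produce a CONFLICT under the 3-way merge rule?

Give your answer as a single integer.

Answer: 0

Derivation:
Final LEFT:  [india, echo, foxtrot]
Final RIGHT: [hotel, bravo, foxtrot]
i=0: L=india=BASE, R=hotel -> take RIGHT -> hotel
i=1: L=echo=BASE, R=bravo -> take RIGHT -> bravo
i=2: L=foxtrot R=foxtrot -> agree -> foxtrot
Conflict count: 0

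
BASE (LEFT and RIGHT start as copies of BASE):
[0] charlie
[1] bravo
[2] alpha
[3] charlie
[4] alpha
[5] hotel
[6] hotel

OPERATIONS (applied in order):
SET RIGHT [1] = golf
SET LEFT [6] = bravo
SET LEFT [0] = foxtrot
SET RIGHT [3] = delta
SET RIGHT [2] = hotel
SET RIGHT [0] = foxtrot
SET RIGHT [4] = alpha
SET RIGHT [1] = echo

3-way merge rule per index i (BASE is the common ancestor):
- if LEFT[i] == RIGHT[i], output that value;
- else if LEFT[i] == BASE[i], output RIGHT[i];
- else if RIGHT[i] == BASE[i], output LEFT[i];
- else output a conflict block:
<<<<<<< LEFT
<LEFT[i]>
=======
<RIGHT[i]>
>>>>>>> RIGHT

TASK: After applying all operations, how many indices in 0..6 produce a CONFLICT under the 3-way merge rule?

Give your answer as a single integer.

Final LEFT:  [foxtrot, bravo, alpha, charlie, alpha, hotel, bravo]
Final RIGHT: [foxtrot, echo, hotel, delta, alpha, hotel, hotel]
i=0: L=foxtrot R=foxtrot -> agree -> foxtrot
i=1: L=bravo=BASE, R=echo -> take RIGHT -> echo
i=2: L=alpha=BASE, R=hotel -> take RIGHT -> hotel
i=3: L=charlie=BASE, R=delta -> take RIGHT -> delta
i=4: L=alpha R=alpha -> agree -> alpha
i=5: L=hotel R=hotel -> agree -> hotel
i=6: L=bravo, R=hotel=BASE -> take LEFT -> bravo
Conflict count: 0

Answer: 0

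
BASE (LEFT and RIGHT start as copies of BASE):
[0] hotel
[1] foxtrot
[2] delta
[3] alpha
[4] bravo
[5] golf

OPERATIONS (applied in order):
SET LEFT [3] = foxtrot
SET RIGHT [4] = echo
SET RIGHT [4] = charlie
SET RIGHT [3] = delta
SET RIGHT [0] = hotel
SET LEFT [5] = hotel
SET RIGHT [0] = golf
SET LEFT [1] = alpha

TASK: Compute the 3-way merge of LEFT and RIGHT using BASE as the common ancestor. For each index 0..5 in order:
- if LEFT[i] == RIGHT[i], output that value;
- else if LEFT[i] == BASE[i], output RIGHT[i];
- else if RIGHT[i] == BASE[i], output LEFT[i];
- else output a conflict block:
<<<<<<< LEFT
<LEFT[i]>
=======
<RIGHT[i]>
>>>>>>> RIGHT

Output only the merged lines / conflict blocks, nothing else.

Final LEFT:  [hotel, alpha, delta, foxtrot, bravo, hotel]
Final RIGHT: [golf, foxtrot, delta, delta, charlie, golf]
i=0: L=hotel=BASE, R=golf -> take RIGHT -> golf
i=1: L=alpha, R=foxtrot=BASE -> take LEFT -> alpha
i=2: L=delta R=delta -> agree -> delta
i=3: BASE=alpha L=foxtrot R=delta all differ -> CONFLICT
i=4: L=bravo=BASE, R=charlie -> take RIGHT -> charlie
i=5: L=hotel, R=golf=BASE -> take LEFT -> hotel

Answer: golf
alpha
delta
<<<<<<< LEFT
foxtrot
=======
delta
>>>>>>> RIGHT
charlie
hotel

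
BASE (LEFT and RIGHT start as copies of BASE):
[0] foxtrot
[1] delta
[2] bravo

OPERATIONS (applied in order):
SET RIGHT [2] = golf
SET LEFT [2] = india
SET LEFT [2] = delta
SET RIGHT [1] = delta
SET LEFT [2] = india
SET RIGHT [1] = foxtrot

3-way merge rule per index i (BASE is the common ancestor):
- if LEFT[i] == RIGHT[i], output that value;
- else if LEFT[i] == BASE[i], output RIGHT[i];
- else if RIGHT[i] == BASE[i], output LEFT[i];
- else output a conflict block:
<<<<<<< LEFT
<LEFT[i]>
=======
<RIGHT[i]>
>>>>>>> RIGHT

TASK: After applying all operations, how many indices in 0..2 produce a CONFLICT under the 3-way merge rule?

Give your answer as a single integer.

Final LEFT:  [foxtrot, delta, india]
Final RIGHT: [foxtrot, foxtrot, golf]
i=0: L=foxtrot R=foxtrot -> agree -> foxtrot
i=1: L=delta=BASE, R=foxtrot -> take RIGHT -> foxtrot
i=2: BASE=bravo L=india R=golf all differ -> CONFLICT
Conflict count: 1

Answer: 1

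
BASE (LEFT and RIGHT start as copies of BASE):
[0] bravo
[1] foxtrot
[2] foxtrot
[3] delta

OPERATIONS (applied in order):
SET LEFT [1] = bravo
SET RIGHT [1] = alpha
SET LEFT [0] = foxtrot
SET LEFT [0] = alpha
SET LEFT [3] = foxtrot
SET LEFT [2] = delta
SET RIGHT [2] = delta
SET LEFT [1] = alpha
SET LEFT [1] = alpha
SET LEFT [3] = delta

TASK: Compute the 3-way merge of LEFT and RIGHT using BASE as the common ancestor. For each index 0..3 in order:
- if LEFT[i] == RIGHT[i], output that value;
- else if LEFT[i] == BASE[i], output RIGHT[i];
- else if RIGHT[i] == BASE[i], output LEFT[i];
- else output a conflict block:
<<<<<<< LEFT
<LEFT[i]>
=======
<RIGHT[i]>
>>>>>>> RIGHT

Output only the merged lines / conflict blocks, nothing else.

Final LEFT:  [alpha, alpha, delta, delta]
Final RIGHT: [bravo, alpha, delta, delta]
i=0: L=alpha, R=bravo=BASE -> take LEFT -> alpha
i=1: L=alpha R=alpha -> agree -> alpha
i=2: L=delta R=delta -> agree -> delta
i=3: L=delta R=delta -> agree -> delta

Answer: alpha
alpha
delta
delta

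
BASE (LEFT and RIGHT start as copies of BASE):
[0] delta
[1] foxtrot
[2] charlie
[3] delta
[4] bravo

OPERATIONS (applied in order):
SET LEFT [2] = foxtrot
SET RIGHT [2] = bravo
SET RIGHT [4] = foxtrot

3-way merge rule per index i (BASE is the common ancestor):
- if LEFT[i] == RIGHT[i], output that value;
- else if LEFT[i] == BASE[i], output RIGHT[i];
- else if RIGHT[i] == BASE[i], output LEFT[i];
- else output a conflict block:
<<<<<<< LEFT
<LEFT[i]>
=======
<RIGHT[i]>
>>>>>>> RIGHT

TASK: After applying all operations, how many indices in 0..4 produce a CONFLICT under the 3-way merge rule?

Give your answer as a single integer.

Final LEFT:  [delta, foxtrot, foxtrot, delta, bravo]
Final RIGHT: [delta, foxtrot, bravo, delta, foxtrot]
i=0: L=delta R=delta -> agree -> delta
i=1: L=foxtrot R=foxtrot -> agree -> foxtrot
i=2: BASE=charlie L=foxtrot R=bravo all differ -> CONFLICT
i=3: L=delta R=delta -> agree -> delta
i=4: L=bravo=BASE, R=foxtrot -> take RIGHT -> foxtrot
Conflict count: 1

Answer: 1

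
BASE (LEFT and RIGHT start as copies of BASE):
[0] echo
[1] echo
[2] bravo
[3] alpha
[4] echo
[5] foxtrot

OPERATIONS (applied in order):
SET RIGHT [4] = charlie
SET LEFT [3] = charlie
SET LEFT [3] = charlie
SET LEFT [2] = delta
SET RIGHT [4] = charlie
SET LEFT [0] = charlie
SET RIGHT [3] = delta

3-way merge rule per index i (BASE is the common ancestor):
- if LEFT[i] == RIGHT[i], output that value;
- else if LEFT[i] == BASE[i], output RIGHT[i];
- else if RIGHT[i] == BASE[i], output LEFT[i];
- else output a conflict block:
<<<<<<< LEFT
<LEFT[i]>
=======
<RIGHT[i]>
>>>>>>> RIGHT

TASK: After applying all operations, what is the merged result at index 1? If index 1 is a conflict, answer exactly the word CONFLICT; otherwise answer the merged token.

Answer: echo

Derivation:
Final LEFT:  [charlie, echo, delta, charlie, echo, foxtrot]
Final RIGHT: [echo, echo, bravo, delta, charlie, foxtrot]
i=0: L=charlie, R=echo=BASE -> take LEFT -> charlie
i=1: L=echo R=echo -> agree -> echo
i=2: L=delta, R=bravo=BASE -> take LEFT -> delta
i=3: BASE=alpha L=charlie R=delta all differ -> CONFLICT
i=4: L=echo=BASE, R=charlie -> take RIGHT -> charlie
i=5: L=foxtrot R=foxtrot -> agree -> foxtrot
Index 1 -> echo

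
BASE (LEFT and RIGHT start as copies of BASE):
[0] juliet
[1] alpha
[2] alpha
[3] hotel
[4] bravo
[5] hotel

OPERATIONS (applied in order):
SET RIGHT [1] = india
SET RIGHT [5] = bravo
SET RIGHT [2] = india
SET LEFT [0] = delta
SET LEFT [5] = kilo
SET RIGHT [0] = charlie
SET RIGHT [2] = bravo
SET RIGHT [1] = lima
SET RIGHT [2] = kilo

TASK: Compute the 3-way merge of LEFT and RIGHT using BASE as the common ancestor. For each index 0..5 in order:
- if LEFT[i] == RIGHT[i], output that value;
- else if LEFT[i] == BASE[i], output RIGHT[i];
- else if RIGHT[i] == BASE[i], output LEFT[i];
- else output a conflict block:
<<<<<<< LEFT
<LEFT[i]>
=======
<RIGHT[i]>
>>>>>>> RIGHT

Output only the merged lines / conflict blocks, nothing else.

Answer: <<<<<<< LEFT
delta
=======
charlie
>>>>>>> RIGHT
lima
kilo
hotel
bravo
<<<<<<< LEFT
kilo
=======
bravo
>>>>>>> RIGHT

Derivation:
Final LEFT:  [delta, alpha, alpha, hotel, bravo, kilo]
Final RIGHT: [charlie, lima, kilo, hotel, bravo, bravo]
i=0: BASE=juliet L=delta R=charlie all differ -> CONFLICT
i=1: L=alpha=BASE, R=lima -> take RIGHT -> lima
i=2: L=alpha=BASE, R=kilo -> take RIGHT -> kilo
i=3: L=hotel R=hotel -> agree -> hotel
i=4: L=bravo R=bravo -> agree -> bravo
i=5: BASE=hotel L=kilo R=bravo all differ -> CONFLICT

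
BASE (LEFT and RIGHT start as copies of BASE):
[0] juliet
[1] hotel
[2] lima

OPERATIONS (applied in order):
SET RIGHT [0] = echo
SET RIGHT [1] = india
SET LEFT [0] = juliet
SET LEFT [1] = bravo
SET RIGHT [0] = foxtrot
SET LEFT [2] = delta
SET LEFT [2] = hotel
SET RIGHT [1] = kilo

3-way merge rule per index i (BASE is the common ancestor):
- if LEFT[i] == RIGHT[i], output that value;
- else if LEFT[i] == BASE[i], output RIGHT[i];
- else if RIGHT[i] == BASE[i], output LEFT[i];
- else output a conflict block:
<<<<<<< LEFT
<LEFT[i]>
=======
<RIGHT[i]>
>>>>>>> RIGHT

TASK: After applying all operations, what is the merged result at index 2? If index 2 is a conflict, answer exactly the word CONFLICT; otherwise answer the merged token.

Final LEFT:  [juliet, bravo, hotel]
Final RIGHT: [foxtrot, kilo, lima]
i=0: L=juliet=BASE, R=foxtrot -> take RIGHT -> foxtrot
i=1: BASE=hotel L=bravo R=kilo all differ -> CONFLICT
i=2: L=hotel, R=lima=BASE -> take LEFT -> hotel
Index 2 -> hotel

Answer: hotel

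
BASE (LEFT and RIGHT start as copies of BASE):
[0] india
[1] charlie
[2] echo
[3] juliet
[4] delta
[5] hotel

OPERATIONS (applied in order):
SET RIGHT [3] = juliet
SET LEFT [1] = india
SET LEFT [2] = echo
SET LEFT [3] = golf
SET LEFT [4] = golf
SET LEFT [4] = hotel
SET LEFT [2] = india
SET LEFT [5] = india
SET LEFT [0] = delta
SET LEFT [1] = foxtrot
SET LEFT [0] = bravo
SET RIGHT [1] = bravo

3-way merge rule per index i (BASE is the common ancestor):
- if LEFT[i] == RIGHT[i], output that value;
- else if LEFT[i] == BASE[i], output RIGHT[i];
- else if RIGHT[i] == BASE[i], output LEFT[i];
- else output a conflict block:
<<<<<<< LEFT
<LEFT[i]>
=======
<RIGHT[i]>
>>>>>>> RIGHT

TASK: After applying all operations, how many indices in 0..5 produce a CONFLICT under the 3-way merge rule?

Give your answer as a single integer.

Answer: 1

Derivation:
Final LEFT:  [bravo, foxtrot, india, golf, hotel, india]
Final RIGHT: [india, bravo, echo, juliet, delta, hotel]
i=0: L=bravo, R=india=BASE -> take LEFT -> bravo
i=1: BASE=charlie L=foxtrot R=bravo all differ -> CONFLICT
i=2: L=india, R=echo=BASE -> take LEFT -> india
i=3: L=golf, R=juliet=BASE -> take LEFT -> golf
i=4: L=hotel, R=delta=BASE -> take LEFT -> hotel
i=5: L=india, R=hotel=BASE -> take LEFT -> india
Conflict count: 1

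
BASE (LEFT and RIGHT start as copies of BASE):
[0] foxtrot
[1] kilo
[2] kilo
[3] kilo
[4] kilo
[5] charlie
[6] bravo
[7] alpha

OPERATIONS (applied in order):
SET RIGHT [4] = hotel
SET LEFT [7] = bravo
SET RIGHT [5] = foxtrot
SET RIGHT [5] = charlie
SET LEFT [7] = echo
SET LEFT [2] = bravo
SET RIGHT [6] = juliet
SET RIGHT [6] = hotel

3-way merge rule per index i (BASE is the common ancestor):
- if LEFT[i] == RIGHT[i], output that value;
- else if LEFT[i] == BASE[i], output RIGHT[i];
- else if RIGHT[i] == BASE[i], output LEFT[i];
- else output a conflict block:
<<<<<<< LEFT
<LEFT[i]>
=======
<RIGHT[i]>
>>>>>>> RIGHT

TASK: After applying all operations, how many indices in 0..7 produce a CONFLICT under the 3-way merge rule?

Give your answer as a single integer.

Final LEFT:  [foxtrot, kilo, bravo, kilo, kilo, charlie, bravo, echo]
Final RIGHT: [foxtrot, kilo, kilo, kilo, hotel, charlie, hotel, alpha]
i=0: L=foxtrot R=foxtrot -> agree -> foxtrot
i=1: L=kilo R=kilo -> agree -> kilo
i=2: L=bravo, R=kilo=BASE -> take LEFT -> bravo
i=3: L=kilo R=kilo -> agree -> kilo
i=4: L=kilo=BASE, R=hotel -> take RIGHT -> hotel
i=5: L=charlie R=charlie -> agree -> charlie
i=6: L=bravo=BASE, R=hotel -> take RIGHT -> hotel
i=7: L=echo, R=alpha=BASE -> take LEFT -> echo
Conflict count: 0

Answer: 0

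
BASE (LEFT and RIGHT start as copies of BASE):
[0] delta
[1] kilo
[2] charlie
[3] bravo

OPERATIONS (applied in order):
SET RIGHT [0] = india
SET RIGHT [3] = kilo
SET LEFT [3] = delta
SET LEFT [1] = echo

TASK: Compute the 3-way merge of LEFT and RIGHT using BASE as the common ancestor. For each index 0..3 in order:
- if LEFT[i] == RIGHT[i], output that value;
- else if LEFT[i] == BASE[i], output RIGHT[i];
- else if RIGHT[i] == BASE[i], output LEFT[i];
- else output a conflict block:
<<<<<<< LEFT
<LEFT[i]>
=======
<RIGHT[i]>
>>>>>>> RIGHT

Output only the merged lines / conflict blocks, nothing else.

Answer: india
echo
charlie
<<<<<<< LEFT
delta
=======
kilo
>>>>>>> RIGHT

Derivation:
Final LEFT:  [delta, echo, charlie, delta]
Final RIGHT: [india, kilo, charlie, kilo]
i=0: L=delta=BASE, R=india -> take RIGHT -> india
i=1: L=echo, R=kilo=BASE -> take LEFT -> echo
i=2: L=charlie R=charlie -> agree -> charlie
i=3: BASE=bravo L=delta R=kilo all differ -> CONFLICT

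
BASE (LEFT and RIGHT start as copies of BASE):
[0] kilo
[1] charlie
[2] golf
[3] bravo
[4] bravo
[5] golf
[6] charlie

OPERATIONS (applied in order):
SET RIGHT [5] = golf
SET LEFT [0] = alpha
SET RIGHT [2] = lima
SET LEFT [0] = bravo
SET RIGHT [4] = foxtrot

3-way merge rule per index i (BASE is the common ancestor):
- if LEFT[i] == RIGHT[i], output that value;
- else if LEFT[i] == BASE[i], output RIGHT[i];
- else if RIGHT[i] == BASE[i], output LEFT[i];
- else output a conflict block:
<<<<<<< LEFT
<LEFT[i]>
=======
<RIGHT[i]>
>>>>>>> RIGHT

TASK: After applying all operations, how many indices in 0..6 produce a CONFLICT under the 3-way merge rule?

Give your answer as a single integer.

Final LEFT:  [bravo, charlie, golf, bravo, bravo, golf, charlie]
Final RIGHT: [kilo, charlie, lima, bravo, foxtrot, golf, charlie]
i=0: L=bravo, R=kilo=BASE -> take LEFT -> bravo
i=1: L=charlie R=charlie -> agree -> charlie
i=2: L=golf=BASE, R=lima -> take RIGHT -> lima
i=3: L=bravo R=bravo -> agree -> bravo
i=4: L=bravo=BASE, R=foxtrot -> take RIGHT -> foxtrot
i=5: L=golf R=golf -> agree -> golf
i=6: L=charlie R=charlie -> agree -> charlie
Conflict count: 0

Answer: 0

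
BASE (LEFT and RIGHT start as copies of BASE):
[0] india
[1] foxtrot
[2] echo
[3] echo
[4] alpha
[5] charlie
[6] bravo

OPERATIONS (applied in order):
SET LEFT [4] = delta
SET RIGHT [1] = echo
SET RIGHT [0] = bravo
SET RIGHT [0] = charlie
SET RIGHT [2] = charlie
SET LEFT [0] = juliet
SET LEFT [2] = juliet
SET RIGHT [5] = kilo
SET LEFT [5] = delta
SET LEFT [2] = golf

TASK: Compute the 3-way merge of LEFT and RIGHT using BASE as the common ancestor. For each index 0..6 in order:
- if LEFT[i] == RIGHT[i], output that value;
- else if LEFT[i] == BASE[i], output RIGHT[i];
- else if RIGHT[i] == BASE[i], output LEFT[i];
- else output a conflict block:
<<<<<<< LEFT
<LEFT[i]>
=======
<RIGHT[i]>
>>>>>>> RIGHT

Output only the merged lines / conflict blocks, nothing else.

Final LEFT:  [juliet, foxtrot, golf, echo, delta, delta, bravo]
Final RIGHT: [charlie, echo, charlie, echo, alpha, kilo, bravo]
i=0: BASE=india L=juliet R=charlie all differ -> CONFLICT
i=1: L=foxtrot=BASE, R=echo -> take RIGHT -> echo
i=2: BASE=echo L=golf R=charlie all differ -> CONFLICT
i=3: L=echo R=echo -> agree -> echo
i=4: L=delta, R=alpha=BASE -> take LEFT -> delta
i=5: BASE=charlie L=delta R=kilo all differ -> CONFLICT
i=6: L=bravo R=bravo -> agree -> bravo

Answer: <<<<<<< LEFT
juliet
=======
charlie
>>>>>>> RIGHT
echo
<<<<<<< LEFT
golf
=======
charlie
>>>>>>> RIGHT
echo
delta
<<<<<<< LEFT
delta
=======
kilo
>>>>>>> RIGHT
bravo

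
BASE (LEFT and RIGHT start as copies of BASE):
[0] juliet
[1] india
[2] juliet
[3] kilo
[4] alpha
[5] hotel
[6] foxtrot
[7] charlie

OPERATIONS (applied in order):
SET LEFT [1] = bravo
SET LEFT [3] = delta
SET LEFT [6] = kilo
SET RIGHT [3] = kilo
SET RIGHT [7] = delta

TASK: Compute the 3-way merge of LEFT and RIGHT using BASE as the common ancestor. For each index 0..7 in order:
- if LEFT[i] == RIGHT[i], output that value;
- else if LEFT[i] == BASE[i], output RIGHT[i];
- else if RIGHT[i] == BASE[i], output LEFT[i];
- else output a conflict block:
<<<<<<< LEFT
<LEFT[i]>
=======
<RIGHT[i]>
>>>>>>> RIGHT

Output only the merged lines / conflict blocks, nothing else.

Final LEFT:  [juliet, bravo, juliet, delta, alpha, hotel, kilo, charlie]
Final RIGHT: [juliet, india, juliet, kilo, alpha, hotel, foxtrot, delta]
i=0: L=juliet R=juliet -> agree -> juliet
i=1: L=bravo, R=india=BASE -> take LEFT -> bravo
i=2: L=juliet R=juliet -> agree -> juliet
i=3: L=delta, R=kilo=BASE -> take LEFT -> delta
i=4: L=alpha R=alpha -> agree -> alpha
i=5: L=hotel R=hotel -> agree -> hotel
i=6: L=kilo, R=foxtrot=BASE -> take LEFT -> kilo
i=7: L=charlie=BASE, R=delta -> take RIGHT -> delta

Answer: juliet
bravo
juliet
delta
alpha
hotel
kilo
delta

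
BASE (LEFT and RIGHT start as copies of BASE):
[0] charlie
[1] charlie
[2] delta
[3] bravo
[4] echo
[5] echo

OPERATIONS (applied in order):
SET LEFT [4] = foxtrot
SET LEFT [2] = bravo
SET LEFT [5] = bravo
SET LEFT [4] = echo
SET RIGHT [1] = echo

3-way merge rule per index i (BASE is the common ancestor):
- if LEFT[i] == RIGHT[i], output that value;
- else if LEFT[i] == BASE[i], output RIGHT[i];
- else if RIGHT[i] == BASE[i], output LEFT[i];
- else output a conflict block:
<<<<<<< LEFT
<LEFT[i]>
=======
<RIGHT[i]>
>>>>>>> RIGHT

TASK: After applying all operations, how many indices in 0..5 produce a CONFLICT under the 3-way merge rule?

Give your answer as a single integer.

Final LEFT:  [charlie, charlie, bravo, bravo, echo, bravo]
Final RIGHT: [charlie, echo, delta, bravo, echo, echo]
i=0: L=charlie R=charlie -> agree -> charlie
i=1: L=charlie=BASE, R=echo -> take RIGHT -> echo
i=2: L=bravo, R=delta=BASE -> take LEFT -> bravo
i=3: L=bravo R=bravo -> agree -> bravo
i=4: L=echo R=echo -> agree -> echo
i=5: L=bravo, R=echo=BASE -> take LEFT -> bravo
Conflict count: 0

Answer: 0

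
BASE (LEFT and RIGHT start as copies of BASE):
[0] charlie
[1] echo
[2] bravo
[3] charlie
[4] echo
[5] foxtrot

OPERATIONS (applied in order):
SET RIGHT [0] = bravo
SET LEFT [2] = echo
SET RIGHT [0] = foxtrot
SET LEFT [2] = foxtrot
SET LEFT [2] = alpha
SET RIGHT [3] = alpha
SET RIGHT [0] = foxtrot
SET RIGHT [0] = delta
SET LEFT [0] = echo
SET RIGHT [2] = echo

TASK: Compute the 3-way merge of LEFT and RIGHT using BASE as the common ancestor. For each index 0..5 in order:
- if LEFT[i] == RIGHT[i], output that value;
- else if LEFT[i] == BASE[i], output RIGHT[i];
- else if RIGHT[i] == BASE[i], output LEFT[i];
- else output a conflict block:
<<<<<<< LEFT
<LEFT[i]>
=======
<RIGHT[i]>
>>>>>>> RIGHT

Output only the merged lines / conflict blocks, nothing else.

Answer: <<<<<<< LEFT
echo
=======
delta
>>>>>>> RIGHT
echo
<<<<<<< LEFT
alpha
=======
echo
>>>>>>> RIGHT
alpha
echo
foxtrot

Derivation:
Final LEFT:  [echo, echo, alpha, charlie, echo, foxtrot]
Final RIGHT: [delta, echo, echo, alpha, echo, foxtrot]
i=0: BASE=charlie L=echo R=delta all differ -> CONFLICT
i=1: L=echo R=echo -> agree -> echo
i=2: BASE=bravo L=alpha R=echo all differ -> CONFLICT
i=3: L=charlie=BASE, R=alpha -> take RIGHT -> alpha
i=4: L=echo R=echo -> agree -> echo
i=5: L=foxtrot R=foxtrot -> agree -> foxtrot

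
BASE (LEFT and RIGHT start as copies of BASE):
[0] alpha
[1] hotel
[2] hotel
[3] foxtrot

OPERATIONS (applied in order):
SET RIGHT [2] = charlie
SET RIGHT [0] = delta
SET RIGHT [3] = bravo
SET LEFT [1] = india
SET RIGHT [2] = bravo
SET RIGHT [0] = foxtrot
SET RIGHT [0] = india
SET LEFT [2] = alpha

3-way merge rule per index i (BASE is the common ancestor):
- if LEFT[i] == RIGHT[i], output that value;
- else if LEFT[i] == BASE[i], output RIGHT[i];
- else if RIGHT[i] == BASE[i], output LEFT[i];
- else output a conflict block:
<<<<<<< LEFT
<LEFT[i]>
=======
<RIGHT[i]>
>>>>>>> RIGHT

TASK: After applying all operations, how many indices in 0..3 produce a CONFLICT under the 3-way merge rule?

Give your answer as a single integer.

Answer: 1

Derivation:
Final LEFT:  [alpha, india, alpha, foxtrot]
Final RIGHT: [india, hotel, bravo, bravo]
i=0: L=alpha=BASE, R=india -> take RIGHT -> india
i=1: L=india, R=hotel=BASE -> take LEFT -> india
i=2: BASE=hotel L=alpha R=bravo all differ -> CONFLICT
i=3: L=foxtrot=BASE, R=bravo -> take RIGHT -> bravo
Conflict count: 1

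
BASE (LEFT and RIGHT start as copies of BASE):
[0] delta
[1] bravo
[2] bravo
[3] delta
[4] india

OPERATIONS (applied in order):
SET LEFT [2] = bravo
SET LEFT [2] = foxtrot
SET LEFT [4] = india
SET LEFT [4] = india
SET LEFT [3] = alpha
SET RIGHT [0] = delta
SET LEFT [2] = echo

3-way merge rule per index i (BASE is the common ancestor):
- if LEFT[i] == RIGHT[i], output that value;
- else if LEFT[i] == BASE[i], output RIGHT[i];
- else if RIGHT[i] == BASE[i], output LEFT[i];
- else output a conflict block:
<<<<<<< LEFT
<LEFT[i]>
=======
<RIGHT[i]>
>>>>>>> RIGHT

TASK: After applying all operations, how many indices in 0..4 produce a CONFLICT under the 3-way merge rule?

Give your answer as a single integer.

Final LEFT:  [delta, bravo, echo, alpha, india]
Final RIGHT: [delta, bravo, bravo, delta, india]
i=0: L=delta R=delta -> agree -> delta
i=1: L=bravo R=bravo -> agree -> bravo
i=2: L=echo, R=bravo=BASE -> take LEFT -> echo
i=3: L=alpha, R=delta=BASE -> take LEFT -> alpha
i=4: L=india R=india -> agree -> india
Conflict count: 0

Answer: 0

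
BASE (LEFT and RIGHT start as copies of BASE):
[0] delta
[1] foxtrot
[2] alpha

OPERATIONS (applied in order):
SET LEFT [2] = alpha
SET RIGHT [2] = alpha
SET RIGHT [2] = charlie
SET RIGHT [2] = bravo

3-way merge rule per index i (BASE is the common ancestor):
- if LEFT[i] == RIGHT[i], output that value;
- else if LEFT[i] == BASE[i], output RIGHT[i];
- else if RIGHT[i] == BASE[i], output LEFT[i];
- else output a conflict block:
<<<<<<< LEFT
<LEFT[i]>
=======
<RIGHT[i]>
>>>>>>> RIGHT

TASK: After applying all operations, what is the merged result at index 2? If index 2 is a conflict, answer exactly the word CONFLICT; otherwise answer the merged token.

Answer: bravo

Derivation:
Final LEFT:  [delta, foxtrot, alpha]
Final RIGHT: [delta, foxtrot, bravo]
i=0: L=delta R=delta -> agree -> delta
i=1: L=foxtrot R=foxtrot -> agree -> foxtrot
i=2: L=alpha=BASE, R=bravo -> take RIGHT -> bravo
Index 2 -> bravo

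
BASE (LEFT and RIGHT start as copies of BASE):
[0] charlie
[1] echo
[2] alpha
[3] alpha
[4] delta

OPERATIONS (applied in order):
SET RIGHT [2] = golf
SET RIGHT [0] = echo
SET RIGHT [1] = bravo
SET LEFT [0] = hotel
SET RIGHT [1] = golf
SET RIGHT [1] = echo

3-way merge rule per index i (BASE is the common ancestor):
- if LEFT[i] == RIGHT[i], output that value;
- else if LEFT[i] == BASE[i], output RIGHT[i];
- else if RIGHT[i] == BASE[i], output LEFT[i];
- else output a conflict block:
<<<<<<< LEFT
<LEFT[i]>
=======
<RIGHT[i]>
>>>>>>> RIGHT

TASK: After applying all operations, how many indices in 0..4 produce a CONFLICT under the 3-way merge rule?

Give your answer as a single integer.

Final LEFT:  [hotel, echo, alpha, alpha, delta]
Final RIGHT: [echo, echo, golf, alpha, delta]
i=0: BASE=charlie L=hotel R=echo all differ -> CONFLICT
i=1: L=echo R=echo -> agree -> echo
i=2: L=alpha=BASE, R=golf -> take RIGHT -> golf
i=3: L=alpha R=alpha -> agree -> alpha
i=4: L=delta R=delta -> agree -> delta
Conflict count: 1

Answer: 1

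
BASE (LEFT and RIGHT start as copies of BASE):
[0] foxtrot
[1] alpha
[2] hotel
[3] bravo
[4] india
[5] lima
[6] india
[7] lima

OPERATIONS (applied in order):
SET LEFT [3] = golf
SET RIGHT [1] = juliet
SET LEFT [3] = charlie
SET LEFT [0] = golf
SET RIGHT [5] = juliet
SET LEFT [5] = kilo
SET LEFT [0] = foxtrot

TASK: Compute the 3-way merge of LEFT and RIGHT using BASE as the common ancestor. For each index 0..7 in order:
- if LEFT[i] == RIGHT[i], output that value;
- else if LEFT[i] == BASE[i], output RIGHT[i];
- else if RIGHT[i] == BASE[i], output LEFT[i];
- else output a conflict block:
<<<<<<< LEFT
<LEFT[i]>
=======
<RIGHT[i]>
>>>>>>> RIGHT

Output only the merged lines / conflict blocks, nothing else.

Answer: foxtrot
juliet
hotel
charlie
india
<<<<<<< LEFT
kilo
=======
juliet
>>>>>>> RIGHT
india
lima

Derivation:
Final LEFT:  [foxtrot, alpha, hotel, charlie, india, kilo, india, lima]
Final RIGHT: [foxtrot, juliet, hotel, bravo, india, juliet, india, lima]
i=0: L=foxtrot R=foxtrot -> agree -> foxtrot
i=1: L=alpha=BASE, R=juliet -> take RIGHT -> juliet
i=2: L=hotel R=hotel -> agree -> hotel
i=3: L=charlie, R=bravo=BASE -> take LEFT -> charlie
i=4: L=india R=india -> agree -> india
i=5: BASE=lima L=kilo R=juliet all differ -> CONFLICT
i=6: L=india R=india -> agree -> india
i=7: L=lima R=lima -> agree -> lima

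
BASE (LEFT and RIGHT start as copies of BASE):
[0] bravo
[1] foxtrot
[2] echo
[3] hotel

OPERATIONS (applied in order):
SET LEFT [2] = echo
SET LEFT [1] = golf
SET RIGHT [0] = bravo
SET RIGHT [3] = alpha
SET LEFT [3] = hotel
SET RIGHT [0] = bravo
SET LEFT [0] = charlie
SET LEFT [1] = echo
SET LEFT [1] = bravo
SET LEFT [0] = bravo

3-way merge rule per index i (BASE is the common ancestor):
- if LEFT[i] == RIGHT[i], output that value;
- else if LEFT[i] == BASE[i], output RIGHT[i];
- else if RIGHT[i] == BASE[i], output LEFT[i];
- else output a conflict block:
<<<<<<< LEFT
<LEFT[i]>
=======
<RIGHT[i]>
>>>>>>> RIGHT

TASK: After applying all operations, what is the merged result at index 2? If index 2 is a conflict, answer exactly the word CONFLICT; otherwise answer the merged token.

Answer: echo

Derivation:
Final LEFT:  [bravo, bravo, echo, hotel]
Final RIGHT: [bravo, foxtrot, echo, alpha]
i=0: L=bravo R=bravo -> agree -> bravo
i=1: L=bravo, R=foxtrot=BASE -> take LEFT -> bravo
i=2: L=echo R=echo -> agree -> echo
i=3: L=hotel=BASE, R=alpha -> take RIGHT -> alpha
Index 2 -> echo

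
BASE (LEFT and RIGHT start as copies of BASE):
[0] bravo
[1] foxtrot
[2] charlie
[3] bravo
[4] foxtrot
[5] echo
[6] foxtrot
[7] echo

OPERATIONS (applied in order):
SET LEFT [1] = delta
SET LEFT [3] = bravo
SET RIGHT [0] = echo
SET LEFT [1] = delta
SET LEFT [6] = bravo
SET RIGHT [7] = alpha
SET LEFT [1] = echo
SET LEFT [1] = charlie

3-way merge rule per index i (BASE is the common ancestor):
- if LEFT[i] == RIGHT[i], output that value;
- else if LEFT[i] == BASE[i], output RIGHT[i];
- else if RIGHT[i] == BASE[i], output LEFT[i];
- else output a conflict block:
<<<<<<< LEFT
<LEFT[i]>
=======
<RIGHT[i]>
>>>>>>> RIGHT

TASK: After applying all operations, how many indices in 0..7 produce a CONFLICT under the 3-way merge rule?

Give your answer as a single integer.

Answer: 0

Derivation:
Final LEFT:  [bravo, charlie, charlie, bravo, foxtrot, echo, bravo, echo]
Final RIGHT: [echo, foxtrot, charlie, bravo, foxtrot, echo, foxtrot, alpha]
i=0: L=bravo=BASE, R=echo -> take RIGHT -> echo
i=1: L=charlie, R=foxtrot=BASE -> take LEFT -> charlie
i=2: L=charlie R=charlie -> agree -> charlie
i=3: L=bravo R=bravo -> agree -> bravo
i=4: L=foxtrot R=foxtrot -> agree -> foxtrot
i=5: L=echo R=echo -> agree -> echo
i=6: L=bravo, R=foxtrot=BASE -> take LEFT -> bravo
i=7: L=echo=BASE, R=alpha -> take RIGHT -> alpha
Conflict count: 0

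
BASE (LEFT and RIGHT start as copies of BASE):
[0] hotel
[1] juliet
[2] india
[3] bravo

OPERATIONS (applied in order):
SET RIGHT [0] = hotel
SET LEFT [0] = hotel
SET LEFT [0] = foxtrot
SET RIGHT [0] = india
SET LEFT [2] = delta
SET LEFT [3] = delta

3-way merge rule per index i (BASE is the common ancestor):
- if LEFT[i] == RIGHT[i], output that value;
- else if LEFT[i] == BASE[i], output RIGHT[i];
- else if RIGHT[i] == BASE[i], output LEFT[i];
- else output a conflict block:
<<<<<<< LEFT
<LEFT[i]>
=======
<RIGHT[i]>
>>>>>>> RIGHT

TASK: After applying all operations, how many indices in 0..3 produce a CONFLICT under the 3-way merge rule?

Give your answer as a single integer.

Final LEFT:  [foxtrot, juliet, delta, delta]
Final RIGHT: [india, juliet, india, bravo]
i=0: BASE=hotel L=foxtrot R=india all differ -> CONFLICT
i=1: L=juliet R=juliet -> agree -> juliet
i=2: L=delta, R=india=BASE -> take LEFT -> delta
i=3: L=delta, R=bravo=BASE -> take LEFT -> delta
Conflict count: 1

Answer: 1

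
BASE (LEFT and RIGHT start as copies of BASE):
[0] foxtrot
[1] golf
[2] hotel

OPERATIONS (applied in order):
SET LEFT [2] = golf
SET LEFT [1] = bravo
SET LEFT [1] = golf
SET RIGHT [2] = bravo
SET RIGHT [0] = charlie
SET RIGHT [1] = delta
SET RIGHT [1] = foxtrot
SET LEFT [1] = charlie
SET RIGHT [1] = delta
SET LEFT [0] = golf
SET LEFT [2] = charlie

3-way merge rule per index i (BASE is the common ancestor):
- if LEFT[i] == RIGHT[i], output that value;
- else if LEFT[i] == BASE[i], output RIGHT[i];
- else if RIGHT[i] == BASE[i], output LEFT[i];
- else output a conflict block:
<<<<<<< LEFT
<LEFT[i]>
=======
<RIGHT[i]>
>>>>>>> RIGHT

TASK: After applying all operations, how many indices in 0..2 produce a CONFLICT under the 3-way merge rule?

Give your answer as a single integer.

Answer: 3

Derivation:
Final LEFT:  [golf, charlie, charlie]
Final RIGHT: [charlie, delta, bravo]
i=0: BASE=foxtrot L=golf R=charlie all differ -> CONFLICT
i=1: BASE=golf L=charlie R=delta all differ -> CONFLICT
i=2: BASE=hotel L=charlie R=bravo all differ -> CONFLICT
Conflict count: 3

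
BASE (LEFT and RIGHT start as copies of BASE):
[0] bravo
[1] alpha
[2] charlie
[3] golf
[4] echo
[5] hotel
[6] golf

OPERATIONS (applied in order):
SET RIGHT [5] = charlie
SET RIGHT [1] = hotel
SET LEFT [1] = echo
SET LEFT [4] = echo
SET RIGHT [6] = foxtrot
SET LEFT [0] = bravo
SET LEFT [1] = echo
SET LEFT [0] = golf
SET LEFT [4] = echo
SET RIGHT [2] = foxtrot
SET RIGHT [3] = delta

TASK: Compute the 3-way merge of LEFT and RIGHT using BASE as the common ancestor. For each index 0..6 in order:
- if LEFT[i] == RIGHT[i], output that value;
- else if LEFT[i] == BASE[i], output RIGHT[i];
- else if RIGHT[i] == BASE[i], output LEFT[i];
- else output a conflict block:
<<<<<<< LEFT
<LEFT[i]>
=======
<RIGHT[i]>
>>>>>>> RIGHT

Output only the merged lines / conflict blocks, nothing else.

Final LEFT:  [golf, echo, charlie, golf, echo, hotel, golf]
Final RIGHT: [bravo, hotel, foxtrot, delta, echo, charlie, foxtrot]
i=0: L=golf, R=bravo=BASE -> take LEFT -> golf
i=1: BASE=alpha L=echo R=hotel all differ -> CONFLICT
i=2: L=charlie=BASE, R=foxtrot -> take RIGHT -> foxtrot
i=3: L=golf=BASE, R=delta -> take RIGHT -> delta
i=4: L=echo R=echo -> agree -> echo
i=5: L=hotel=BASE, R=charlie -> take RIGHT -> charlie
i=6: L=golf=BASE, R=foxtrot -> take RIGHT -> foxtrot

Answer: golf
<<<<<<< LEFT
echo
=======
hotel
>>>>>>> RIGHT
foxtrot
delta
echo
charlie
foxtrot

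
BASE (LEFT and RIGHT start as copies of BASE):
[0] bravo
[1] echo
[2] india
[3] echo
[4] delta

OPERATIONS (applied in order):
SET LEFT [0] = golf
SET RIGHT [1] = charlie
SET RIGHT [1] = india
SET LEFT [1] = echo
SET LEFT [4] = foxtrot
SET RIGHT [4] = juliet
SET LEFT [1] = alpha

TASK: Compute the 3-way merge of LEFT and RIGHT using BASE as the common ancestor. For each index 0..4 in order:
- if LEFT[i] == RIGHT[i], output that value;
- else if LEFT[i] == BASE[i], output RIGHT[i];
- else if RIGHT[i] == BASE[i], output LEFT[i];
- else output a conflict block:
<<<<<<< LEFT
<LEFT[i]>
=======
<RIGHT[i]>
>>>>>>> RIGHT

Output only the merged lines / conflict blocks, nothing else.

Final LEFT:  [golf, alpha, india, echo, foxtrot]
Final RIGHT: [bravo, india, india, echo, juliet]
i=0: L=golf, R=bravo=BASE -> take LEFT -> golf
i=1: BASE=echo L=alpha R=india all differ -> CONFLICT
i=2: L=india R=india -> agree -> india
i=3: L=echo R=echo -> agree -> echo
i=4: BASE=delta L=foxtrot R=juliet all differ -> CONFLICT

Answer: golf
<<<<<<< LEFT
alpha
=======
india
>>>>>>> RIGHT
india
echo
<<<<<<< LEFT
foxtrot
=======
juliet
>>>>>>> RIGHT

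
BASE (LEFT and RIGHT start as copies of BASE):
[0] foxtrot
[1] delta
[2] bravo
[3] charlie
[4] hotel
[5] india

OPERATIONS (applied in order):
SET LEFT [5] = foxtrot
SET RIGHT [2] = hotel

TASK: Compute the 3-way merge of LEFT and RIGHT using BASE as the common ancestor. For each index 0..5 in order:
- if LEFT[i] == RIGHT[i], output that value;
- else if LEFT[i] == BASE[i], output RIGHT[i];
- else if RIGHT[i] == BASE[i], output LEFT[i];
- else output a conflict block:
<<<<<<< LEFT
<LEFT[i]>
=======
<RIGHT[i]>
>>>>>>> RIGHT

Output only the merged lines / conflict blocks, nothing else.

Answer: foxtrot
delta
hotel
charlie
hotel
foxtrot

Derivation:
Final LEFT:  [foxtrot, delta, bravo, charlie, hotel, foxtrot]
Final RIGHT: [foxtrot, delta, hotel, charlie, hotel, india]
i=0: L=foxtrot R=foxtrot -> agree -> foxtrot
i=1: L=delta R=delta -> agree -> delta
i=2: L=bravo=BASE, R=hotel -> take RIGHT -> hotel
i=3: L=charlie R=charlie -> agree -> charlie
i=4: L=hotel R=hotel -> agree -> hotel
i=5: L=foxtrot, R=india=BASE -> take LEFT -> foxtrot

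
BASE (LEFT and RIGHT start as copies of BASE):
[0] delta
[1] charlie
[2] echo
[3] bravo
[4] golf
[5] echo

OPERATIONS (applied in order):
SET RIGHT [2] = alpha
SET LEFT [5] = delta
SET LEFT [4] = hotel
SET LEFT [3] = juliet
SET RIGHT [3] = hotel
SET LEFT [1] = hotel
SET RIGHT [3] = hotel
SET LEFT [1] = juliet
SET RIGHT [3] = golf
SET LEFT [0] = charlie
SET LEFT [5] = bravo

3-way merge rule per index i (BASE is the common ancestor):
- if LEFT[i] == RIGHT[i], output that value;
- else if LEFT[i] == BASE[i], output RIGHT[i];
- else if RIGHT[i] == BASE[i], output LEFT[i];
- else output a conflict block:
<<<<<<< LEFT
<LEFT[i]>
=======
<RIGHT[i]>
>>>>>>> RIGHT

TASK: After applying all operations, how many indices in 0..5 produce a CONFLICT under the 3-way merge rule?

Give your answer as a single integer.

Answer: 1

Derivation:
Final LEFT:  [charlie, juliet, echo, juliet, hotel, bravo]
Final RIGHT: [delta, charlie, alpha, golf, golf, echo]
i=0: L=charlie, R=delta=BASE -> take LEFT -> charlie
i=1: L=juliet, R=charlie=BASE -> take LEFT -> juliet
i=2: L=echo=BASE, R=alpha -> take RIGHT -> alpha
i=3: BASE=bravo L=juliet R=golf all differ -> CONFLICT
i=4: L=hotel, R=golf=BASE -> take LEFT -> hotel
i=5: L=bravo, R=echo=BASE -> take LEFT -> bravo
Conflict count: 1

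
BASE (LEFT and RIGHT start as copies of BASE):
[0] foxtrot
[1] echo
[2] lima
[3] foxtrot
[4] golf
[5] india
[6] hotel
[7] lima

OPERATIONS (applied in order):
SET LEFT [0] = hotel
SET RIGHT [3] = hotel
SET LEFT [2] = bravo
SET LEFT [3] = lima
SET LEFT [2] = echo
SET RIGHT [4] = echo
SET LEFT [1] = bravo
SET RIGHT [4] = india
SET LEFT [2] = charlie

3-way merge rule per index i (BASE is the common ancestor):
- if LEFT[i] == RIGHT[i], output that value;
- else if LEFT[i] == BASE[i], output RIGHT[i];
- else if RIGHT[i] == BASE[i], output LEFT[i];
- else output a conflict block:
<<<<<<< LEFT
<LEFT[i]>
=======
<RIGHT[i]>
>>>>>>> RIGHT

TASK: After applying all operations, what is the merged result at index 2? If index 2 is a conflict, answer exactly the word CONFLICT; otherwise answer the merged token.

Answer: charlie

Derivation:
Final LEFT:  [hotel, bravo, charlie, lima, golf, india, hotel, lima]
Final RIGHT: [foxtrot, echo, lima, hotel, india, india, hotel, lima]
i=0: L=hotel, R=foxtrot=BASE -> take LEFT -> hotel
i=1: L=bravo, R=echo=BASE -> take LEFT -> bravo
i=2: L=charlie, R=lima=BASE -> take LEFT -> charlie
i=3: BASE=foxtrot L=lima R=hotel all differ -> CONFLICT
i=4: L=golf=BASE, R=india -> take RIGHT -> india
i=5: L=india R=india -> agree -> india
i=6: L=hotel R=hotel -> agree -> hotel
i=7: L=lima R=lima -> agree -> lima
Index 2 -> charlie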